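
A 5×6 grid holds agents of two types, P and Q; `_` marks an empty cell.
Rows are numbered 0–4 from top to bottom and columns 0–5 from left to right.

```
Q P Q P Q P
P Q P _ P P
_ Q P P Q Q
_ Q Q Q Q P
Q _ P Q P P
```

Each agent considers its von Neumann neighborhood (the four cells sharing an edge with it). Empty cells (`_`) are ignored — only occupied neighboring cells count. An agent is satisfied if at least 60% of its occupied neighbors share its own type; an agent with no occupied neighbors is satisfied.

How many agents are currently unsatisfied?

Row 0: (0,0)Q 0/2 not · (0,1)P 0/3 not · (0,2)Q 0/3 not · (0,3)P 0/2 not · (0,4)Q 0/3 not · (0,5)P 1/2 not
Row 1: (1,0)P 0/2 not · (1,1)Q 1/4 not · (1,2)P 1/3 not · (1,4)P 1/3 not · (1,5)P 2/3 satisfied
Row 2: (2,1)Q 2/3 satisfied · (2,2)P 2/4 not · (2,3)P 1/3 not · (2,4)Q 2/4 not · (2,5)Q 1/3 not
Row 3: (3,1)Q 2/2 satisfied · (3,2)Q 2/4 not · (3,3)Q 3/4 satisfied · (3,4)Q 2/4 not · (3,5)P 1/3 not
Row 4: (4,0)Q 0/0 satisfied · (4,2)P 0/2 not · (4,3)Q 1/3 not · (4,4)P 1/3 not · (4,5)P 2/2 satisfied
Unsatisfied: (0,0), (0,1), (0,2), (0,3), (0,4), (0,5), (1,0), (1,1), (1,2), (1,4), (2,2), (2,3), (2,4), (2,5), (3,2), (3,4), (3,5), (4,2), (4,3), (4,4) — 20 in total.

20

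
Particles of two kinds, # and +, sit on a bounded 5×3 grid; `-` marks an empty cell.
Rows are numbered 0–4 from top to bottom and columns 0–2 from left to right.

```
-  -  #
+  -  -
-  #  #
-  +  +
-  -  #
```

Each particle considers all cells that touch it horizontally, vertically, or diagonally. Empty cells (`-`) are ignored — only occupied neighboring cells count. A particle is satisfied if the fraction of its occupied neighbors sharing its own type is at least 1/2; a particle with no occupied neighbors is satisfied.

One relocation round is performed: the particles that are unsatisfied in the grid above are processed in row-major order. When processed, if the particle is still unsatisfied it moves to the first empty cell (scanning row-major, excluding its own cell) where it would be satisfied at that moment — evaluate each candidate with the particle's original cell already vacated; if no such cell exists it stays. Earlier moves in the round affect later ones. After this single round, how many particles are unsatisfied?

1

Initially unsatisfied (in order): (1,0), (2,1), (2,2), (3,1), (3,2), (4,2).
  (1,0) → (0,0).
  (2,1) → (0,1).
  (2,2) → (1,0).
  (3,1): now satisfied by earlier moves; stays.
  (3,2): now satisfied by earlier moves; stays.
  (4,2) → (1,1).
Resulting grid:
+ # #
# # -
- - -
- + +
- - -
Unsatisfied now: (0,0).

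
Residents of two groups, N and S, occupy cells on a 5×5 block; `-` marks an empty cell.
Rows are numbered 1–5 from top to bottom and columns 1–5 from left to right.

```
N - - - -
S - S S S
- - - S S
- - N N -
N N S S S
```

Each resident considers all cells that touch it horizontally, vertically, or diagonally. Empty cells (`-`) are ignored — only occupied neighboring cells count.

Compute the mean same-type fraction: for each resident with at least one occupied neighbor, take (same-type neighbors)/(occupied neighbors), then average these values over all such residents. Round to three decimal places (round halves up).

Row 1: (1,1)N 0/1
Row 2: (2,1)S 0/1 · (2,3)S 2/2 · (2,4)S 4/4 · (2,5)S 3/3
Row 3: (3,4)S 4/6 · (3,5)S 3/4
Row 4: (4,3)N 2/5 · (4,4)N 1/6
Row 5: (5,1)N 1/1 · (5,2)N 2/3 · (5,3)S 1/4 · (5,4)S 2/4 · (5,5)S 1/2
Sum over 14 residents: 0/1 + 0/1 + 2/2 + 4/4 + 3/3 + 4/6 + 3/4 + 2/5 + 1/6 + 1/1 + 2/3 + 1/4 + 2/4 + 1/2 = 79/10; mean = 79/10 ÷ 14 = 79/140 = 0.564285… → 0.564.

0.564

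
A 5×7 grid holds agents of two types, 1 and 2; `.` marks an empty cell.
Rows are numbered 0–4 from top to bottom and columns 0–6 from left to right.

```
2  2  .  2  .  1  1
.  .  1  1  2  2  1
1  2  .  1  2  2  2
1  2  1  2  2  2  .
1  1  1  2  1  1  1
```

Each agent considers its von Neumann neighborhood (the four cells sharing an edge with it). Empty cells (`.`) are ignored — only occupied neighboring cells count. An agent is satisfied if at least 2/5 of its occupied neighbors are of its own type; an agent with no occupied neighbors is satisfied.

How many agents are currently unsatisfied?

7

Row 0: (0,0)2 1/1 ok · (0,1)2 1/1 ok · (0,3)2 0/1 unhappy · (0,5)1 1/2 ok · (0,6)1 2/2 ok
Row 1: (1,2)1 1/1 ok · (1,3)1 2/4 ok · (1,4)2 2/3 ok · (1,5)2 2/4 ok · (1,6)1 1/3 unhappy
Row 2: (2,0)1 1/2 ok · (2,1)2 1/2 ok · (2,3)1 1/3 unhappy · (2,4)2 3/4 ok · (2,5)2 4/4 ok · (2,6)2 1/2 ok
Row 3: (3,0)1 2/3 ok · (3,1)2 1/4 unhappy · (3,2)1 1/3 unhappy · (3,3)2 2/4 ok · (3,4)2 3/4 ok · (3,5)2 2/3 ok
Row 4: (4,0)1 2/2 ok · (4,1)1 2/3 ok · (4,2)1 2/3 ok · (4,3)2 1/3 unhappy · (4,4)1 1/3 unhappy · (4,5)1 2/3 ok · (4,6)1 1/1 ok
Unsatisfied: (0,3), (1,6), (2,3), (3,1), (3,2), (4,3), (4,4) — 7 in total.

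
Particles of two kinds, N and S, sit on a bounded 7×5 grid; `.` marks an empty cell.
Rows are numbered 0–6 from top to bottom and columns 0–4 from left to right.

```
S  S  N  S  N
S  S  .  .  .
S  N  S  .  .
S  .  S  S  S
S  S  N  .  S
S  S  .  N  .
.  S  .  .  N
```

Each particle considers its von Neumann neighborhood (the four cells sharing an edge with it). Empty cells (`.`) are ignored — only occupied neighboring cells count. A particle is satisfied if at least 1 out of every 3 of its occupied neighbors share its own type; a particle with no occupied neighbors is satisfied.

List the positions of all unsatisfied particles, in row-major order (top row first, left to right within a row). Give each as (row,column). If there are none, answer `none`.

(0,2), (0,3), (0,4), (2,1), (4,2)

(0,0)S 2/2 satisfied
(0,1)S 2/3 satisfied
(0,2)N 0/2 not
(0,3)S 0/2 not
(0,4)N 0/1 not
(1,0)S 3/3 satisfied
(1,1)S 2/3 satisfied
(2,0)S 2/3 satisfied
(2,1)N 0/3 not
(2,2)S 1/2 satisfied
(3,0)S 2/2 satisfied
(3,2)S 2/3 satisfied
(3,3)S 2/2 satisfied
(3,4)S 2/2 satisfied
(4,0)S 3/3 satisfied
(4,1)S 2/3 satisfied
(4,2)N 0/2 not
(4,4)S 1/1 satisfied
(5,0)S 2/2 satisfied
(5,1)S 3/3 satisfied
(5,3)N 0/0 satisfied
(6,1)S 1/1 satisfied
(6,4)N 0/0 satisfied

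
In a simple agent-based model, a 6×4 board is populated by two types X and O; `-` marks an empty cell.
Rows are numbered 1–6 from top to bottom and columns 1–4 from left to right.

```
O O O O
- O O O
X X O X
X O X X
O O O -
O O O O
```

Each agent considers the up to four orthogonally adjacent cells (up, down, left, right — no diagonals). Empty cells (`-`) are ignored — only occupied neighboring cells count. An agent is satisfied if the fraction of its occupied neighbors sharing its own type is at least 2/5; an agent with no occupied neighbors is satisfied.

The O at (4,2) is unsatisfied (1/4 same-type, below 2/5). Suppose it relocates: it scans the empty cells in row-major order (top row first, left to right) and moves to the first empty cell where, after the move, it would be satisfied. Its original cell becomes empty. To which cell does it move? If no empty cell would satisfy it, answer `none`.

(2,1)

Vacating (4,2). Empty cells in order:
  (2,1): 2/3 same-type → satisfied — stop here.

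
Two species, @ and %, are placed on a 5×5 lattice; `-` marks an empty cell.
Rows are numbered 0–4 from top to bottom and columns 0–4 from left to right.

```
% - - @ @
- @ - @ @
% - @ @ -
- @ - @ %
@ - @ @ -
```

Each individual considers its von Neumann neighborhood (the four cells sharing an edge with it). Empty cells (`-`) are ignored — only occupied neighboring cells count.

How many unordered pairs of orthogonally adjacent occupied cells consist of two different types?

1

Scan each occupied cell's neighbors to the right and below so each pair is counted once.
Row 0: @(0,3)–@(0,4)= @(0,3)–@(1,3)= @(0,4)–@(1,4)=  → 0/3 unlike.
Row 1: @(1,3)–@(1,4)= @(1,3)–@(2,3)=  → 0/2 unlike.
Row 2: @(2,2)–@(2,3)= @(2,3)–@(3,3)=  → 0/2 unlike.
Row 3: @(3,3)–%(3,4)≠ @(3,3)–@(4,3)=  → 1/2 unlike.
Row 4: @(4,2)–@(4,3)=  → 0/1 unlike.
Total adjacent occupied pairs: 10; unlike-type pairs: 1.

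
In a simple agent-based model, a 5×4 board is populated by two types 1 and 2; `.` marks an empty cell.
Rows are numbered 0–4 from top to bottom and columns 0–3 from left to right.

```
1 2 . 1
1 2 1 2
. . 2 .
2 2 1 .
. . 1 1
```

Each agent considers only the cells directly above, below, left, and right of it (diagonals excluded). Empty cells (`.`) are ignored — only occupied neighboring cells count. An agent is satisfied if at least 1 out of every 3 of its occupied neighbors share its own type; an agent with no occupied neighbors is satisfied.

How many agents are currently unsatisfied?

(0,0)1 1/2 satisfied
(0,1)2 1/2 satisfied
(0,3)1 0/1 not
(1,0)1 1/2 satisfied
(1,1)2 1/3 satisfied
(1,2)1 0/3 not
(1,3)2 0/2 not
(2,2)2 0/2 not
(3,0)2 1/1 satisfied
(3,1)2 1/2 satisfied
(3,2)1 1/3 satisfied
(4,2)1 2/2 satisfied
(4,3)1 1/1 satisfied
Unsatisfied: (0,3), (1,2), (1,3), (2,2) — 4 in total.

4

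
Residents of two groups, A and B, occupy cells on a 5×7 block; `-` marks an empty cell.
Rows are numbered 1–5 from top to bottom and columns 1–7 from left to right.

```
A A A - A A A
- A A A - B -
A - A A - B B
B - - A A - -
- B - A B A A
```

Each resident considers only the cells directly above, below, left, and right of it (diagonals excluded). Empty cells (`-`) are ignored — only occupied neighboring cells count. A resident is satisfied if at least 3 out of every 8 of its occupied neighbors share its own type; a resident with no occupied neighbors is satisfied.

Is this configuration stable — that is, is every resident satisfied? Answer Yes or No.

No

Row 1: (1,1)A 1/1 ✓ · (1,2)A 3/3 ✓ · (1,3)A 2/2 ✓ · (1,5)A 1/1 ✓ · (1,6)A 2/3 ✓ · (1,7)A 1/1 ✓
Row 2: (2,2)A 2/2 ✓ · (2,3)A 4/4 ✓ · (2,4)A 2/2 ✓ · (2,6)B 1/2 ✓
Row 3: (3,1)A 0/1 ✗ · (3,3)A 2/2 ✓ · (3,4)A 3/3 ✓ · (3,6)B 2/2 ✓ · (3,7)B 1/1 ✓
Row 4: (4,1)B 0/1 ✗ · (4,4)A 3/3 ✓ · (4,5)A 1/2 ✓
Row 5: (5,2)B 0/0 ✓ · (5,4)A 1/2 ✓ · (5,5)B 0/3 ✗ · (5,6)A 1/2 ✓ · (5,7)A 1/1 ✓
For instance (3,1) has only 0/1 same-type neighbors, below 3/8.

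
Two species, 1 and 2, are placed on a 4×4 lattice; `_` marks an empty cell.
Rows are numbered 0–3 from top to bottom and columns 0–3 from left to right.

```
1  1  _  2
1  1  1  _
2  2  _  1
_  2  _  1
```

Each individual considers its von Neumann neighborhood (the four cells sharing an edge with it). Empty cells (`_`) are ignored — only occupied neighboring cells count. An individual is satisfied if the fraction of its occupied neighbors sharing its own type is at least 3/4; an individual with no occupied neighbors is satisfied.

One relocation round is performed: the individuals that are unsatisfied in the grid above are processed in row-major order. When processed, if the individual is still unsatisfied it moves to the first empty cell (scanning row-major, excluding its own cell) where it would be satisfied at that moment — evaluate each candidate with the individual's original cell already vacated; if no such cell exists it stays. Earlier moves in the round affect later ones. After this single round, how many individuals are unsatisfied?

1

Initially unsatisfied (in order): (1,0), (2,0), (2,1).
  (1,0): no empty cell satisfies it; stays.
  (2,0) → (3,0).
  (2,1): no empty cell satisfies it; stays.
Resulting grid:
1 1 _ 2
1 1 1 _
_ 2 _ 1
2 2 _ 1
Unsatisfied now: (2,1).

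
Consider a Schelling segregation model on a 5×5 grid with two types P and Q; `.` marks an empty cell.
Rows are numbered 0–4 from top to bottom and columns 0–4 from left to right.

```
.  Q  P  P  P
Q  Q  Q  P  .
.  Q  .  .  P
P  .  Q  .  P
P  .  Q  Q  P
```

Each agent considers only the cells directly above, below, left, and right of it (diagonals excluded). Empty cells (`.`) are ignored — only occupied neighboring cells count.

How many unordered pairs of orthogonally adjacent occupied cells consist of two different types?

Scan each occupied cell's neighbors to the right and below so each pair is counted once.
From row 0: 2 unlike of 6 pairs (running 2/6).
From row 1: 1 unlike of 4 pairs (running 3/10).
From row 2: 0 unlike of 1 pairs (running 3/11).
From row 3: 0 unlike of 3 pairs (running 3/14).
From row 4: 1 unlike of 2 pairs (running 4/16).
Total adjacent occupied pairs: 16; unlike-type pairs: 4.

4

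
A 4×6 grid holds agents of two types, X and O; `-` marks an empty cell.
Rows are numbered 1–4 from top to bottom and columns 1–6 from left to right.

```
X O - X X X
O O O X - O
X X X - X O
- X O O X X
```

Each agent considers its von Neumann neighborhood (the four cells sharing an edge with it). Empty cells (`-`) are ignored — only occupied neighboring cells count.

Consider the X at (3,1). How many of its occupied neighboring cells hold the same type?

1

Occupied neighbors of (3,1): (2,1)=O, (3,2)=X.
Same type (X): 1 of 2.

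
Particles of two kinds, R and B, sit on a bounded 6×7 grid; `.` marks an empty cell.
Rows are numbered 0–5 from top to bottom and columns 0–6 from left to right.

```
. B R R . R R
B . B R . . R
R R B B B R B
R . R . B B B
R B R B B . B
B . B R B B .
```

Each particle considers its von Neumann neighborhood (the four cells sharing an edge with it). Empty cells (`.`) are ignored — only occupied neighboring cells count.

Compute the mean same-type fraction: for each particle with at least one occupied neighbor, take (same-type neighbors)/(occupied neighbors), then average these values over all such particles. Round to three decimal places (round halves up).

0.518

(0,1)B 0/1
(0,2)R 1/3
(0,3)R 2/2
(0,5)R 1/1
(0,6)R 2/2
(1,0)B 0/1
(1,2)B 1/3
(1,3)R 1/3
(1,6)R 1/2
(2,0)R 2/3
(2,1)R 1/2
(2,2)B 2/4
(2,3)B 2/3
(2,4)B 2/3
(2,5)R 0/3
(2,6)B 1/3
(3,0)R 2/2
(3,2)R 1/2
(3,4)B 3/3
(3,5)B 2/3
(3,6)B 3/3
(4,0)R 1/3
(4,1)B 0/2
(4,2)R 1/4
(4,3)B 1/3
(4,4)B 3/3
(4,6)B 1/1
(5,0)B 0/1
(5,2)B 0/2
(5,3)R 0/3
(5,4)B 2/3
(5,5)B 1/1
Sum over 32 particles: 0/1 + 1/3 + 2/2 + 1/1 + 2/2 + 0/1 + 1/3 + 1/3 + 1/2 + 2/3 + 1/2 + 2/4 + 2/3 + 2/3 + 0/3 + 1/3 + 2/2 + 1/2 + 3/3 + 2/3 + 3/3 + 1/3 + 0/2 + 1/4 + 1/3 + 3/3 + 1/1 + 0/1 + 0/2 + 0/3 + 2/3 + 1/1 = 199/12; mean = 199/12 ÷ 32 = 199/384 = 0.518229… → 0.518.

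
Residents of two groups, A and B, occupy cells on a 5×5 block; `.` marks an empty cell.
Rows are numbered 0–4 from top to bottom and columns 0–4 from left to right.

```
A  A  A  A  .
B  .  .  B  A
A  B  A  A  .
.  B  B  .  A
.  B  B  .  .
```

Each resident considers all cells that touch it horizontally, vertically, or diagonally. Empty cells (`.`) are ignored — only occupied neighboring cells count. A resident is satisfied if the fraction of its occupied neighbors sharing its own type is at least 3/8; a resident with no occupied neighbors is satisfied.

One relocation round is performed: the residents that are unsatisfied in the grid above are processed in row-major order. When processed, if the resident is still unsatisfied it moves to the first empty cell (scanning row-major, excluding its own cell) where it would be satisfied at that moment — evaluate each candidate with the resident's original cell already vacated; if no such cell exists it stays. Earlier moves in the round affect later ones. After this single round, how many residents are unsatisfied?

0

Initially unsatisfied (in order): (1,0), (1,3), (2,0), (2,2).
  (1,0) → (3,0).
  (1,3) → (3,3).
  (2,0) → (0,4).
  (2,2) → (1,0).
Resulting grid:
A A A A A
A . . . A
. B . A .
B B B B A
. B B . .
All satisfied now.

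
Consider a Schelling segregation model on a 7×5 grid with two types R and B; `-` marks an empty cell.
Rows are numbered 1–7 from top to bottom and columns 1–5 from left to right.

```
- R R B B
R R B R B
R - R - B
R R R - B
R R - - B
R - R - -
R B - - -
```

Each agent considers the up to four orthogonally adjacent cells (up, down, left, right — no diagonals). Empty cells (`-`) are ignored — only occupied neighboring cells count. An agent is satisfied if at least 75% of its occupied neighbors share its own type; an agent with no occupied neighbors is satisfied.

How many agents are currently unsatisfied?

9

(1,2)R 2/2 satisfied
(1,3)R 1/3 not
(1,4)B 1/3 not
(1,5)B 2/2 satisfied
(2,1)R 2/2 satisfied
(2,2)R 2/3 not
(2,3)B 0/4 not
(2,4)R 0/3 not
(2,5)B 2/3 not
(3,1)R 2/2 satisfied
(3,3)R 1/2 not
(3,5)B 2/2 satisfied
(4,1)R 3/3 satisfied
(4,2)R 3/3 satisfied
(4,3)R 2/2 satisfied
(4,5)B 2/2 satisfied
(5,1)R 3/3 satisfied
(5,2)R 2/2 satisfied
(5,5)B 1/1 satisfied
(6,1)R 2/2 satisfied
(6,3)R 0/0 satisfied
(7,1)R 1/2 not
(7,2)B 0/1 not
Unsatisfied: (1,3), (1,4), (2,2), (2,3), (2,4), (2,5), (3,3), (7,1), (7,2) — 9 in total.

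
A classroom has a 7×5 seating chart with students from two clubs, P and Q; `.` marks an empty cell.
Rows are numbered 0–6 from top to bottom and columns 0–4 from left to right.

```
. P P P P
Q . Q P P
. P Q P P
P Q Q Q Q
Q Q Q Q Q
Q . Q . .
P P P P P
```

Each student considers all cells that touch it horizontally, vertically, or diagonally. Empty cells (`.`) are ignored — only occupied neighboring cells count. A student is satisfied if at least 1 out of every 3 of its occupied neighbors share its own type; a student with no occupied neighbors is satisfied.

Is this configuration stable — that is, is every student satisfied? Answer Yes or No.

No

(0,1)P 1/3 ✓
(0,2)P 3/4 ✓
(0,3)P 4/5 ✓
(0,4)P 3/3 ✓
(1,0)Q 0/2 ✗
(1,2)Q 1/7 ✗
(1,3)P 6/8 ✓
(1,4)P 5/5 ✓
(2,1)P 1/6 ✗
(2,2)Q 4/7 ✓
(2,3)P 3/8 ✓
(2,4)P 3/5 ✓
(3,0)P 1/4 ✗
(3,1)Q 5/7 ✓
(3,2)Q 6/8 ✓
(3,3)Q 6/8 ✓
(3,4)Q 3/5 ✓
(4,0)Q 3/4 ✓
(4,1)Q 6/7 ✓
(4,2)Q 6/6 ✓
(4,3)Q 6/6 ✓
(4,4)Q 3/3 ✓
(5,0)Q 2/4 ✓
(5,2)Q 3/6 ✓
(6,0)P 1/2 ✓
(6,1)P 2/4 ✓
(6,2)P 2/3 ✓
(6,3)P 2/3 ✓
(6,4)P 1/1 ✓
For instance (1,0) has only 0/2 same-type neighbors, below 1/3.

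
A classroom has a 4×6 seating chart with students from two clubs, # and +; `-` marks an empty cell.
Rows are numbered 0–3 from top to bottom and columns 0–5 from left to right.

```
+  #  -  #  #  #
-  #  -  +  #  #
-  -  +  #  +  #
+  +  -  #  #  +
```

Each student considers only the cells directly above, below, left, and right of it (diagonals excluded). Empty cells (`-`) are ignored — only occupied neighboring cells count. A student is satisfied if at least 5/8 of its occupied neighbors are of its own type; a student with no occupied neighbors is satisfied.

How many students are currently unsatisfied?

(0,0)+ 0/1 unhappy
(0,1)# 1/2 unhappy
(0,3)# 1/2 unhappy
(0,4)# 3/3 ok
(0,5)# 2/2 ok
(1,1)# 1/1 ok
(1,3)+ 0/3 unhappy
(1,4)# 2/4 unhappy
(1,5)# 3/3 ok
(2,2)+ 0/1 unhappy
(2,3)# 1/4 unhappy
(2,4)+ 0/4 unhappy
(2,5)# 1/3 unhappy
(3,0)+ 1/1 ok
(3,1)+ 1/1 ok
(3,3)# 2/2 ok
(3,4)# 1/3 unhappy
(3,5)+ 0/2 unhappy
Unsatisfied: (0,0), (0,1), (0,3), (1,3), (1,4), (2,2), (2,3), (2,4), (2,5), (3,4), (3,5) — 11 in total.

11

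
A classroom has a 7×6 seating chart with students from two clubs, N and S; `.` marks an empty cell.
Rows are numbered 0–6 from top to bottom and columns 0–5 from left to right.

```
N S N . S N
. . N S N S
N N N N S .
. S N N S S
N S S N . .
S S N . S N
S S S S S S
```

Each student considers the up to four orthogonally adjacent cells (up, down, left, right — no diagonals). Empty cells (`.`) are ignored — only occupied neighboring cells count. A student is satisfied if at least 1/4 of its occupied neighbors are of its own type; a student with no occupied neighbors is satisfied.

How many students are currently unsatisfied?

10

Row 0: (0,0)N 0/1 not · (0,1)S 0/2 not · (0,2)N 1/2 satisfied · (0,4)S 0/2 not · (0,5)N 0/2 not
Row 1: (1,2)N 2/3 satisfied · (1,3)S 0/3 not · (1,4)N 0/4 not · (1,5)S 0/2 not
Row 2: (2,0)N 1/1 satisfied · (2,1)N 2/3 satisfied · (2,2)N 4/4 satisfied · (2,3)N 2/4 satisfied · (2,4)S 1/3 satisfied
Row 3: (3,1)S 1/3 satisfied · (3,2)N 2/4 satisfied · (3,3)N 3/4 satisfied · (3,4)S 2/3 satisfied · (3,5)S 1/1 satisfied
Row 4: (4,0)N 0/2 not · (4,1)S 3/4 satisfied · (4,2)S 1/4 satisfied · (4,3)N 1/2 satisfied
Row 5: (5,0)S 2/3 satisfied · (5,1)S 3/4 satisfied · (5,2)N 0/3 not · (5,4)S 1/2 satisfied · (5,5)N 0/2 not
Row 6: (6,0)S 2/2 satisfied · (6,1)S 3/3 satisfied · (6,2)S 2/3 satisfied · (6,3)S 2/2 satisfied · (6,4)S 3/3 satisfied · (6,5)S 1/2 satisfied
Unsatisfied: (0,0), (0,1), (0,4), (0,5), (1,3), (1,4), (1,5), (4,0), (5,2), (5,5) — 10 in total.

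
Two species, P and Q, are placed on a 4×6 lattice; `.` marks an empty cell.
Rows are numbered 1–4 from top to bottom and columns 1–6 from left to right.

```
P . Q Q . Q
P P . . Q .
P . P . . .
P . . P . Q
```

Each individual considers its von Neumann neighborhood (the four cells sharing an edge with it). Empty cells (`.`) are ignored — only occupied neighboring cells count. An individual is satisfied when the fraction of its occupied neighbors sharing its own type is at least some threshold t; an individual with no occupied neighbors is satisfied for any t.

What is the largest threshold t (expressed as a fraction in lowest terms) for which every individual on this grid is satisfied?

1/1

Row 1: (1,1)P 1/1 · (1,3)Q 1/1 · (1,4)Q 1/1 · (1,6)Q — no occupied neighbors
Row 2: (2,1)P 3/3 · (2,2)P 1/1 · (2,5)Q — no occupied neighbors
Row 3: (3,1)P 2/2 · (3,3)P — no occupied neighbors
Row 4: (4,1)P 1/1 · (4,4)P — no occupied neighbors · (4,6)Q — no occupied neighbors
The smallest same-type fraction is 1/1 at (1,1), which reduces to 1/1. Any threshold above that leaves this individual unsatisfied.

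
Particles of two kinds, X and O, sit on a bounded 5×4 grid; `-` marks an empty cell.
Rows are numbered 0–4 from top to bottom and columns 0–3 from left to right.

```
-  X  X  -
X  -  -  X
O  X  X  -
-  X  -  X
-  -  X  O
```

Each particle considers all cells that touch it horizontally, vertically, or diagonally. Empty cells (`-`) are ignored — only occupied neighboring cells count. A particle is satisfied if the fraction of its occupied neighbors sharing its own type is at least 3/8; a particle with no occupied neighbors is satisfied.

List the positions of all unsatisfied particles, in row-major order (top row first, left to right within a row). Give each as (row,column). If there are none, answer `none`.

(2,0), (4,3)

Row 0: (0,1)X 2/2 satisfied · (0,2)X 2/2 satisfied
Row 1: (1,0)X 2/3 satisfied · (1,3)X 2/2 satisfied
Row 2: (2,0)O 0/3 not · (2,1)X 3/4 satisfied · (2,2)X 4/4 satisfied
Row 3: (3,1)X 3/4 satisfied · (3,3)X 2/3 satisfied
Row 4: (4,2)X 2/3 satisfied · (4,3)O 0/2 not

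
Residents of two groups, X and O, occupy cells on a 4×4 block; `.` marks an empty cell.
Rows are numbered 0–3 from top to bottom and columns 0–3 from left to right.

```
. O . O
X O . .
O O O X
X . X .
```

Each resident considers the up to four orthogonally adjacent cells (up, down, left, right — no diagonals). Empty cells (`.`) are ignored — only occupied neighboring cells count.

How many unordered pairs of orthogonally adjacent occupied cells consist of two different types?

5

Scan each occupied cell's neighbors to the right and below so each pair is counted once.
Row 0: O(0,1)–O(1,1)=  → 0/1 unlike.
Row 1: X(1,0)–O(1,1)≠ X(1,0)–O(2,0)≠ O(1,1)–O(2,1)=  → 2/3 unlike.
Row 2: O(2,0)–O(2,1)= O(2,0)–X(3,0)≠ O(2,1)–O(2,2)= O(2,2)–X(2,3)≠ O(2,2)–X(3,2)≠  → 3/5 unlike.
Total adjacent occupied pairs: 9; unlike-type pairs: 5.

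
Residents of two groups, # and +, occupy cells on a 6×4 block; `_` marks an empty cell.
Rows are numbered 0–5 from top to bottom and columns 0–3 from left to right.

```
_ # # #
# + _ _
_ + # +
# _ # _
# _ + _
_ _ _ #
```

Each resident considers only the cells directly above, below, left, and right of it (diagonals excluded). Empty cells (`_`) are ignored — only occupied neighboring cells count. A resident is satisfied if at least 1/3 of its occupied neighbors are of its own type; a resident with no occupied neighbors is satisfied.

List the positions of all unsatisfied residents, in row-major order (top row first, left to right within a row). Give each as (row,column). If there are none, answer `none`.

(1,0), (2,3), (4,2)

Row 0: (0,1)# 1/2 ✓ · (0,2)# 2/2 ✓ · (0,3)# 1/1 ✓
Row 1: (1,0)# 0/1 ✗ · (1,1)+ 1/3 ✓
Row 2: (2,1)+ 1/2 ✓ · (2,2)# 1/3 ✓ · (2,3)+ 0/1 ✗
Row 3: (3,0)# 1/1 ✓ · (3,2)# 1/2 ✓
Row 4: (4,0)# 1/1 ✓ · (4,2)+ 0/1 ✗
Row 5: (5,3)# 0/0 ✓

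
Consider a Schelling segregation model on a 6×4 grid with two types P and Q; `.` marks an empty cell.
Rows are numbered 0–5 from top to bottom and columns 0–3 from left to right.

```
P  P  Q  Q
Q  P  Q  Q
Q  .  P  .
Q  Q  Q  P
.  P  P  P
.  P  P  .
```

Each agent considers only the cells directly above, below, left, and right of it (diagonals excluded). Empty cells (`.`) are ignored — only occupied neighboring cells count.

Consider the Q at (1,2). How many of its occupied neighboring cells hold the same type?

Occupied neighbors of (1,2): (0,2)=Q, (2,2)=P, (1,1)=P, (1,3)=Q.
Same type (Q): 2 of 4.

2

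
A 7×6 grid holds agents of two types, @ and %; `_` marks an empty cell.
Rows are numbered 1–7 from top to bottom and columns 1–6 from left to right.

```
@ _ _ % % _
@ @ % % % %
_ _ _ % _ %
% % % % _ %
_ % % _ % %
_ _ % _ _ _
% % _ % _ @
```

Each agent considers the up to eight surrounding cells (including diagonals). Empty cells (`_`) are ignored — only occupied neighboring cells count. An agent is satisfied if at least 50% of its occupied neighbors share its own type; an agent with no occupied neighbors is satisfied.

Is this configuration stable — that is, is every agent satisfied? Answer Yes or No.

Yes

Row 1: (1,1)@ 2/2 ok · (1,4)% 4/4 ok · (1,5)% 4/4 ok
Row 2: (2,1)@ 2/2 ok · (2,2)@ 2/3 ok · (2,3)% 3/4 ok · (2,4)% 5/5 ok · (2,5)% 6/6 ok · (2,6)% 3/3 ok
Row 3: (3,4)% 5/5 ok · (3,6)% 3/3 ok
Row 4: (4,1)% 2/2 ok · (4,2)% 4/4 ok · (4,3)% 5/5 ok · (4,4)% 4/4 ok · (4,6)% 3/3 ok
Row 5: (5,2)% 5/5 ok · (5,3)% 5/5 ok · (5,5)% 3/3 ok · (5,6)% 2/2 ok
Row 6: (6,3)% 4/4 ok
Row 7: (7,1)% 1/1 ok · (7,2)% 2/2 ok · (7,4)% 1/1 ok · (7,6)@ 0/0 ok
All meet the threshold, so the configuration is stable.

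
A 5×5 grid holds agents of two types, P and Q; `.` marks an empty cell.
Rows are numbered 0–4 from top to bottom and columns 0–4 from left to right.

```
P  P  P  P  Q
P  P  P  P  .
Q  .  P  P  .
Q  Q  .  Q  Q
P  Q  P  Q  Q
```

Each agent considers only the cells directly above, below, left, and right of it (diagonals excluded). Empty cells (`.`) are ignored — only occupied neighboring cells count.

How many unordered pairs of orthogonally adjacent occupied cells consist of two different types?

7

Scan each occupied cell's neighbors to the right and below so each pair is counted once.
Row 0: P(0,0)–P(0,1)= P(0,0)–P(1,0)= P(0,1)–P(0,2)= P(0,1)–P(1,1)= P(0,2)–P(0,3)= P(0,2)–P(1,2)= P(0,3)–Q(0,4)≠ P(0,3)–P(1,3)=  → 1/8 unlike.
Row 1: P(1,0)–P(1,1)= P(1,0)–Q(2,0)≠ P(1,1)–P(1,2)= P(1,2)–P(1,3)= P(1,2)–P(2,2)= P(1,3)–P(2,3)=  → 1/6 unlike.
Row 2: Q(2,0)–Q(3,0)= P(2,2)–P(2,3)= P(2,3)–Q(3,3)≠  → 1/3 unlike.
Row 3: Q(3,0)–Q(3,1)= Q(3,0)–P(4,0)≠ Q(3,1)–Q(4,1)= Q(3,3)–Q(3,4)= Q(3,3)–Q(4,3)= Q(3,4)–Q(4,4)=  → 1/6 unlike.
Row 4: P(4,0)–Q(4,1)≠ Q(4,1)–P(4,2)≠ P(4,2)–Q(4,3)≠ Q(4,3)–Q(4,4)=  → 3/4 unlike.
Total adjacent occupied pairs: 27; unlike-type pairs: 7.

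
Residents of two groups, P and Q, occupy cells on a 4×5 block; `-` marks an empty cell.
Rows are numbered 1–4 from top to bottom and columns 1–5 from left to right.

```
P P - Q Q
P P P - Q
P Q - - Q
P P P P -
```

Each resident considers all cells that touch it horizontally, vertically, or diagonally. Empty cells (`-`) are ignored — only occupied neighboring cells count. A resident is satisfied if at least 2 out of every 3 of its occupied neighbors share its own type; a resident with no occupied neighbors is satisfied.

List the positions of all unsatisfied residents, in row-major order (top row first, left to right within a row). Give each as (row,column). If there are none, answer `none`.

(2,3), (3,2), (3,5), (4,4)

(1,1)P 3/3 ok
(1,2)P 4/4 ok
(1,4)Q 2/3 ok
(1,5)Q 2/2 ok
(2,1)P 4/5 ok
(2,2)P 5/6 ok
(2,3)P 2/4 unhappy
(2,5)Q 3/3 ok
(3,1)P 4/5 ok
(3,2)Q 0/7 unhappy
(3,5)Q 1/2 unhappy
(4,1)P 2/3 ok
(4,2)P 3/4 ok
(4,3)P 2/3 ok
(4,4)P 1/2 unhappy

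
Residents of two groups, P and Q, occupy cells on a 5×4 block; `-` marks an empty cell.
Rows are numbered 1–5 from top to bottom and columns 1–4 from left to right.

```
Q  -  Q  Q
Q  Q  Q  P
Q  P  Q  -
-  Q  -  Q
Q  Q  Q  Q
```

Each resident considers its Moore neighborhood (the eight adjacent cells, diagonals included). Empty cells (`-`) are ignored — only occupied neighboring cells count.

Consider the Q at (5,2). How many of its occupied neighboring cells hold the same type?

3

Occupied neighbors of (5,2): (4,2)=Q, (5,1)=Q, (5,3)=Q.
Same type (Q): 3 of 3.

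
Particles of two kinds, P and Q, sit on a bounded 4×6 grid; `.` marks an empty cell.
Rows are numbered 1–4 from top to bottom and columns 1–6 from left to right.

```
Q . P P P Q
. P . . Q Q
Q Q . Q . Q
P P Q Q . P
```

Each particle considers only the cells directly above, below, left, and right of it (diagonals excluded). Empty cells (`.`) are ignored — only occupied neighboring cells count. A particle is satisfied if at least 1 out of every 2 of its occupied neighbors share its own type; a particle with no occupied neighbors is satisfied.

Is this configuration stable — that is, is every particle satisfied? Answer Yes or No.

Row 1: (1,1)Q 0/0 ✓ · (1,3)P 1/1 ✓ · (1,4)P 2/2 ✓ · (1,5)P 1/3 ✗ · (1,6)Q 1/2 ✓
Row 2: (2,2)P 0/1 ✗ · (2,5)Q 1/2 ✓ · (2,6)Q 3/3 ✓
Row 3: (3,1)Q 1/2 ✓ · (3,2)Q 1/3 ✗ · (3,4)Q 1/1 ✓ · (3,6)Q 1/2 ✓
Row 4: (4,1)P 1/2 ✓ · (4,2)P 1/3 ✗ · (4,3)Q 1/2 ✓ · (4,4)Q 2/2 ✓ · (4,6)P 0/1 ✗
For instance (1,5) has only 1/3 same-type neighbors, below 1/2.

No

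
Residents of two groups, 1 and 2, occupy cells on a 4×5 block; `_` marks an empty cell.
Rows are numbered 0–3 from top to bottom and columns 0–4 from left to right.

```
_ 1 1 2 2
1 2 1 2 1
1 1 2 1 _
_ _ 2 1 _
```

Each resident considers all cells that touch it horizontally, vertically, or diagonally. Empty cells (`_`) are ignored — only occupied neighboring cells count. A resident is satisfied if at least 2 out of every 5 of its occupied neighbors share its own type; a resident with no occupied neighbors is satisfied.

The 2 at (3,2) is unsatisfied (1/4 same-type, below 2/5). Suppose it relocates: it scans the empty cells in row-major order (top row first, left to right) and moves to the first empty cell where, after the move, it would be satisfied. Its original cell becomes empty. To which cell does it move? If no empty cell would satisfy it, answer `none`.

Vacating (3,2). Empty cells in order:
  (0,0): 1/3 same-type → still unsatisfied.
  (2,4): 1/4 same-type → still unsatisfied.
  (3,0): 0/2 same-type → still unsatisfied.
  (3,1): 1/3 same-type → still unsatisfied.
  (3,4): 0/2 same-type → still unsatisfied.

none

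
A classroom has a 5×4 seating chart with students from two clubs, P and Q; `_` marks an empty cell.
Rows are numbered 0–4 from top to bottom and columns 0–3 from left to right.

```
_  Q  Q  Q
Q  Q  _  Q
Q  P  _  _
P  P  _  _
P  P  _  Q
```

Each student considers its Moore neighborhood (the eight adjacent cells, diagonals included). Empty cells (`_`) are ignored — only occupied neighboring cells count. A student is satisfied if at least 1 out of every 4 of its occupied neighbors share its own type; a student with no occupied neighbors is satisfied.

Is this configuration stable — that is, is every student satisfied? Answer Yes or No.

(0,1)Q 3/3 satisfied
(0,2)Q 4/4 satisfied
(0,3)Q 2/2 satisfied
(1,0)Q 3/4 satisfied
(1,1)Q 4/5 satisfied
(1,3)Q 2/2 satisfied
(2,0)Q 2/5 satisfied
(2,1)P 2/5 satisfied
(3,0)P 4/5 satisfied
(3,1)P 4/5 satisfied
(4,0)P 3/3 satisfied
(4,1)P 3/3 satisfied
(4,3)Q 0/0 satisfied
All meet the threshold, so the configuration is stable.

Yes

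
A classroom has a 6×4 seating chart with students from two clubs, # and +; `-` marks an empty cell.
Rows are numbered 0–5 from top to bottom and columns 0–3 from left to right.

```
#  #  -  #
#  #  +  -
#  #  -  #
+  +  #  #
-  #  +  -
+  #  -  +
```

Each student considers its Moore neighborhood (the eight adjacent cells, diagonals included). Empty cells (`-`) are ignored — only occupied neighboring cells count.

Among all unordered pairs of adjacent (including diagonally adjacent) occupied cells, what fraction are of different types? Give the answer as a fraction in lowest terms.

Scan each occupied cell's neighbors to the right and below (and the two forward diagonals) so each pair is counted once.
From row 0: 2 unlike of 7 pairs (running 2/7).
From row 1: 3 unlike of 8 pairs (running 5/15).
From row 2: 4 unlike of 8 pairs (running 9/23).
From row 3: 5 unlike of 9 pairs (running 14/32).
From row 4: 3 unlike of 5 pairs (running 17/37).
From row 5: 1 unlike of 1 pairs (running 18/38).
Total adjacent occupied pairs: 38; unlike-type pairs: 18.
18/38 reduces to 9/19.

9/19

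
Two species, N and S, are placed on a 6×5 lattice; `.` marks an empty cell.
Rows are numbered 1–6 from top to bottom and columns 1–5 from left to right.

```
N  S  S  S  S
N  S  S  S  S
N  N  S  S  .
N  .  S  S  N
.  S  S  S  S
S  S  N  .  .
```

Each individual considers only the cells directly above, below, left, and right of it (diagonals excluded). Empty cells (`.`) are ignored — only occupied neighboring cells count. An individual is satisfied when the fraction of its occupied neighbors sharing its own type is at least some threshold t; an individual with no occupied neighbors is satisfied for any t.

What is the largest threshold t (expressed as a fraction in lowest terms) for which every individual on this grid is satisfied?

Row 1: (1,1)N 1/2 · (1,2)S 2/3 · (1,3)S 3/3 · (1,4)S 3/3 · (1,5)S 2/2
Row 2: (2,1)N 2/3 · (2,2)S 2/4 · (2,3)S 4/4 · (2,4)S 4/4 · (2,5)S 2/2
Row 3: (3,1)N 3/3 · (3,2)N 1/3 · (3,3)S 3/4 · (3,4)S 3/3
Row 4: (4,1)N 1/1 · (4,3)S 3/3 · (4,4)S 3/4 · (4,5)N 0/2
Row 5: (5,2)S 2/2 · (5,3)S 3/4 · (5,4)S 3/3 · (5,5)S 1/2
Row 6: (6,1)S 1/1 · (6,2)S 2/3 · (6,3)N 0/2
The smallest same-type fraction is 0/2 at (4,5), which reduces to 0/1. Any threshold above that leaves this individual unsatisfied.

0/1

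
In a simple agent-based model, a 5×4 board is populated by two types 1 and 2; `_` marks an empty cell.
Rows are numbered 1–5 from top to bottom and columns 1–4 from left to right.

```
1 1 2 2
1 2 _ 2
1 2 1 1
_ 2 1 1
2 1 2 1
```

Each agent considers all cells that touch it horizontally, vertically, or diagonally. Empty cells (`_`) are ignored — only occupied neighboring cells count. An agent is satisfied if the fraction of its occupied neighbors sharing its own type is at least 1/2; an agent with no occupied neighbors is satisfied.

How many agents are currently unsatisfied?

(1,1)1 2/3 ok
(1,2)1 2/4 ok
(1,3)2 3/4 ok
(1,4)2 2/2 ok
(2,1)1 3/5 ok
(2,2)2 2/7 unhappy
(2,4)2 2/4 ok
(3,1)1 1/4 unhappy
(3,2)2 2/6 unhappy
(3,3)1 3/7 unhappy
(3,4)1 3/4 ok
(4,2)2 3/7 unhappy
(4,3)1 5/8 ok
(4,4)1 4/5 ok
(5,1)2 1/2 ok
(5,2)1 1/4 unhappy
(5,3)2 1/5 unhappy
(5,4)1 2/3 ok
Unsatisfied: (2,2), (3,1), (3,2), (3,3), (4,2), (5,2), (5,3) — 7 in total.

7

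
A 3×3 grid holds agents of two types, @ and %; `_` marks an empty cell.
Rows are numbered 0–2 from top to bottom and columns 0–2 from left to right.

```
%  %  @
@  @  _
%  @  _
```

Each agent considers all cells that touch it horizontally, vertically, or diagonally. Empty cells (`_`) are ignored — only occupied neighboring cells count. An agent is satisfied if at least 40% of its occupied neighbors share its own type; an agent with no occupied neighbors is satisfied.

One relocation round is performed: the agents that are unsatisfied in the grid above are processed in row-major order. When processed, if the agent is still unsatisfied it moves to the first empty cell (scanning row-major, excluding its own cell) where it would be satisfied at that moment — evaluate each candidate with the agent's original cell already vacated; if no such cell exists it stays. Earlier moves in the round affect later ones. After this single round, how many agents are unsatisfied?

3

Initially unsatisfied (in order): (0,0), (0,1), (2,0).
  (0,0): no empty cell satisfies it; stays.
  (0,1): no empty cell satisfies it; stays.
  (2,0): no empty cell satisfies it; stays.
Resulting grid:
% % @
@ @ _
% @ _
Unsatisfied now: (0,0), (0,1), (2,0).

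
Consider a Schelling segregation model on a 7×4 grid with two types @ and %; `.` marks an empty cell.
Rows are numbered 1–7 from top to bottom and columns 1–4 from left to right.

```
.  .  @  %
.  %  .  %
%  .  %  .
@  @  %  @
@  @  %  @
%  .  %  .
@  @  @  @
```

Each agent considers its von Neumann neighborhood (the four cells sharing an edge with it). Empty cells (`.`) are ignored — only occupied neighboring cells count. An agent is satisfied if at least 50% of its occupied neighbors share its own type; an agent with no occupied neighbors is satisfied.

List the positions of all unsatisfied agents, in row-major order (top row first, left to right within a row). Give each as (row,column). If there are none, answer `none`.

(1,3), (3,1), (6,1)

Row 1: (1,3)@ 0/1 not · (1,4)% 1/2 satisfied
Row 2: (2,2)% 0/0 satisfied · (2,4)% 1/1 satisfied
Row 3: (3,1)% 0/1 not · (3,3)% 1/1 satisfied
Row 4: (4,1)@ 2/3 satisfied · (4,2)@ 2/3 satisfied · (4,3)% 2/4 satisfied · (4,4)@ 1/2 satisfied
Row 5: (5,1)@ 2/3 satisfied · (5,2)@ 2/3 satisfied · (5,3)% 2/4 satisfied · (5,4)@ 1/2 satisfied
Row 6: (6,1)% 0/2 not · (6,3)% 1/2 satisfied
Row 7: (7,1)@ 1/2 satisfied · (7,2)@ 2/2 satisfied · (7,3)@ 2/3 satisfied · (7,4)@ 1/1 satisfied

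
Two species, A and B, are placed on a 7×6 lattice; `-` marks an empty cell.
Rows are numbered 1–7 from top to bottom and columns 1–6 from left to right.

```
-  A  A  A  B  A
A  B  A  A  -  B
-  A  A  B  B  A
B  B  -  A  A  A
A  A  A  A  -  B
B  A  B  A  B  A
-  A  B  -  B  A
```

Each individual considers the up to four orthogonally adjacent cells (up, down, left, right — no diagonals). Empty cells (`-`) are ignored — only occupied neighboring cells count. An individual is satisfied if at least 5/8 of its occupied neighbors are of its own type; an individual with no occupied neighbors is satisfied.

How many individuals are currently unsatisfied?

Row 1: (1,2)A 1/2 ✗ · (1,3)A 3/3 ✓ · (1,4)A 2/3 ✓ · (1,5)B 0/2 ✗ · (1,6)A 0/2 ✗
Row 2: (2,1)A 0/1 ✗ · (2,2)B 0/4 ✗ · (2,3)A 3/4 ✓ · (2,4)A 2/3 ✓ · (2,6)B 0/2 ✗
Row 3: (3,2)A 1/3 ✗ · (3,3)A 2/3 ✓ · (3,4)B 1/4 ✗ · (3,5)B 1/3 ✗ · (3,6)A 1/3 ✗
Row 4: (4,1)B 1/2 ✗ · (4,2)B 1/3 ✗ · (4,4)A 2/3 ✓ · (4,5)A 2/3 ✓ · (4,6)A 2/3 ✓
Row 5: (5,1)A 1/3 ✗ · (5,2)A 3/4 ✓ · (5,3)A 2/3 ✓ · (5,4)A 3/3 ✓ · (5,6)B 0/2 ✗
Row 6: (6,1)B 0/2 ✗ · (6,2)A 2/4 ✗ · (6,3)B 1/4 ✗ · (6,4)A 1/3 ✗ · (6,5)B 1/3 ✗ · (6,6)A 1/3 ✗
Row 7: (7,2)A 1/2 ✗ · (7,3)B 1/2 ✗ · (7,5)B 1/2 ✗ · (7,6)A 1/2 ✗
Unsatisfied: (1,2), (1,5), (1,6), (2,1), (2,2), (2,6), (3,2), (3,4), (3,5), (3,6), (4,1), (4,2), (5,1), (5,6), (6,1), (6,2), (6,3), (6,4), (6,5), (6,6), (7,2), (7,3), (7,5), (7,6) — 24 in total.

24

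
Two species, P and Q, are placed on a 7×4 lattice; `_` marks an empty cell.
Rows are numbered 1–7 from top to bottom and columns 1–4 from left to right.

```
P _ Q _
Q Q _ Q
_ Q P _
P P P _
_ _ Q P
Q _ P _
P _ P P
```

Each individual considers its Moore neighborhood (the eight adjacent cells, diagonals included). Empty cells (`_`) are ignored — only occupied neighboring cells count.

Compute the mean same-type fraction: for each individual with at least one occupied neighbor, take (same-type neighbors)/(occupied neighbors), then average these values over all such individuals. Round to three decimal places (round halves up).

(1,1)P 0/2
(1,3)Q 2/2
(2,1)Q 2/3
(2,2)Q 3/5
(2,4)Q 1/2
(3,2)Q 2/6
(3,3)P 2/5
(4,1)P 1/2
(4,2)P 3/5
(4,3)P 3/5
(5,3)Q 0/4
(5,4)P 2/3
(6,1)Q 0/1
(6,3)P 3/4
(7,1)P 0/1
(7,3)P 2/2
(7,4)P 2/2
Sum over 17 individuals: 0/2 + 2/2 + 2/3 + 3/5 + 1/2 + 2/6 + 2/5 + 1/2 + 3/5 + 3/5 + 0/4 + 2/3 + 0/1 + 3/4 + 0/1 + 2/2 + 2/2 = 517/60; mean = 517/60 ÷ 17 = 517/1020 = 0.506862… → 0.507.

0.507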